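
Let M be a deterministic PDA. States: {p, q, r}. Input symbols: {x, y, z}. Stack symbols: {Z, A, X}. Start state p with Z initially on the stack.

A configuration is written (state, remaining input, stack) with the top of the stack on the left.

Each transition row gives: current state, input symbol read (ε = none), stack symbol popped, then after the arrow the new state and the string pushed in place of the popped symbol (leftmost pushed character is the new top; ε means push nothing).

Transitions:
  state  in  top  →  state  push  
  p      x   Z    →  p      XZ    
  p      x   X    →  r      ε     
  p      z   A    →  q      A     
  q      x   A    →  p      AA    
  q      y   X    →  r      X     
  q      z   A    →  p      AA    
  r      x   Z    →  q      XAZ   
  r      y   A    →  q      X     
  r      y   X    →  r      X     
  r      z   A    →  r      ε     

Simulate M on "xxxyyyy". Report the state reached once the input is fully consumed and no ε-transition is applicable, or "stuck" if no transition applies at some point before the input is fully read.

(p, xxxyyyy, Z) ⊢ (p, xxyyyy, XZ) ⊢ (r, xyyyy, Z) ⊢ (q, yyyy, XAZ) ⊢ (r, yyy, XAZ) ⊢ (r, yy, XAZ) ⊢ (r, y, XAZ) ⊢ (r, ε, XAZ)
All input consumed; M is in state r.

r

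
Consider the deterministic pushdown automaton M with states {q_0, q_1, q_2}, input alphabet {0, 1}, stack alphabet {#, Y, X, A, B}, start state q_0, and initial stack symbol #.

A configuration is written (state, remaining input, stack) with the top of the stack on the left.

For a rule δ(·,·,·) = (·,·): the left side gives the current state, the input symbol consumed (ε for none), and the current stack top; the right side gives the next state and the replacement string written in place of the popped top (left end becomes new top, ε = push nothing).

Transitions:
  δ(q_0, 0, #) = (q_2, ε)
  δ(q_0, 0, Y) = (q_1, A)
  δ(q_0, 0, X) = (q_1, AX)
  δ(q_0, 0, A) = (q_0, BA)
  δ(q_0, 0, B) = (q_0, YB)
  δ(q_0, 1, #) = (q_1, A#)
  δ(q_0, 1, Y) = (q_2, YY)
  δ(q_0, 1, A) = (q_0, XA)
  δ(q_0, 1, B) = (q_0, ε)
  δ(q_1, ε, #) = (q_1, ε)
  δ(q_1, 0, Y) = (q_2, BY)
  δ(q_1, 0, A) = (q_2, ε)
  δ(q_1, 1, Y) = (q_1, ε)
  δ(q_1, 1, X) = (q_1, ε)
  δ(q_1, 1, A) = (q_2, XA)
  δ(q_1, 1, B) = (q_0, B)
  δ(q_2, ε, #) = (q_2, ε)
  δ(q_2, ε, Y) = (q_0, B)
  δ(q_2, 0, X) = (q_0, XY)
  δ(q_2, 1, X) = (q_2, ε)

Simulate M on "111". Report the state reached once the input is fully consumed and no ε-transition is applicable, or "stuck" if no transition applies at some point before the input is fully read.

(q_0, 111, #)
  read 1, top #: go to q_1, push A# → (q_1, 11, A#)
  read 1, top A: go to q_2, push XA → (q_2, 1, XA#)
  read 1, top X: go to q_2, push ε → (q_2, ε, A#)
All input consumed; M is in state q_2.

q_2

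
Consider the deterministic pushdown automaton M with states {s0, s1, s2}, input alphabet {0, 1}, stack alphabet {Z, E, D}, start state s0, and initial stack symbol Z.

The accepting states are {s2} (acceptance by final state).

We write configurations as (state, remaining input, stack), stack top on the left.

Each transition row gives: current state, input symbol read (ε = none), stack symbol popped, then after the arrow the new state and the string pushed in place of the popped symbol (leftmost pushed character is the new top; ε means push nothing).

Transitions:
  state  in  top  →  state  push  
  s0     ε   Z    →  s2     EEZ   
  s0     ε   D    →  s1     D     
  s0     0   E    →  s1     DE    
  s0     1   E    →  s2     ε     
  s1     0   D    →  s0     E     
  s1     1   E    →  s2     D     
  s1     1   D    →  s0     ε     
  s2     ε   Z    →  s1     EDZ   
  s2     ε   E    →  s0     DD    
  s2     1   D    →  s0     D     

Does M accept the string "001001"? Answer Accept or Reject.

Accept

(s0, 001001, Z)
  ε-move, top Z: go to s2, push EEZ → (s2, 001001, EEZ)
  ε-move, top E: go to s0, push DD → (s0, 001001, DDEZ)
  ε-move, top D: go to s1, push D → (s1, 001001, DDEZ)
  read 0, top D: go to s0, push E → (s0, 01001, EDEZ)
  read 0, top E: go to s1, push DE → (s1, 1001, DEDEZ)
  read 1, top D: go to s0, push ε → (s0, 001, EDEZ)
  read 0, top E: go to s1, push DE → (s1, 01, DEDEZ)
  read 0, top D: go to s0, push E → (s0, 1, EEDEZ)
  read 1, top E: go to s2, push ε → (s2, ε, EDEZ)
All input consumed; state s2 ∈ F.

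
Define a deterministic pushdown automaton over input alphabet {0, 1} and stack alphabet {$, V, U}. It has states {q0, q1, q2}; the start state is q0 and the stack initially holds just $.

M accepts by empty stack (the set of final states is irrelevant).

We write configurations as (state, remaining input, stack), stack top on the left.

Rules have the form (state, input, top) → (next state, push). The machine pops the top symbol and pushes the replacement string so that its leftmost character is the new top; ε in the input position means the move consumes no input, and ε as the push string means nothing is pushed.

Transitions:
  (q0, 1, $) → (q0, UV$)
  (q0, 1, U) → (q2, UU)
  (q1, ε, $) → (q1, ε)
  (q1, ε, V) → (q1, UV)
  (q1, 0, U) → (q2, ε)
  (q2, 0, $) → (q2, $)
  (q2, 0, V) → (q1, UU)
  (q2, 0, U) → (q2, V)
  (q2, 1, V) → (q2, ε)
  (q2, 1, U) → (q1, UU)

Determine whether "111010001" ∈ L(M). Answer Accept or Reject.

Reject

(q0, 111010001, $)
  read 1, top $: go to q0, push UV$ → (q0, 11010001, UV$)
  read 1, top U: go to q2, push UU → (q2, 1010001, UUV$)
  read 1, top U: go to q1, push UU → (q1, 010001, UUUV$)
  read 0, top U: go to q2, push ε → (q2, 10001, UUV$)
  read 1, top U: go to q1, push UU → (q1, 0001, UUUV$)
  read 0, top U: go to q2, push ε → (q2, 001, UUV$)
  read 0, top U: go to q2, push V → (q2, 01, VUV$)
  read 0, top V: go to q1, push UU → (q1, 1, UUUV$)
No transition applies at (q1, 1, UUUV$); input not fully consumed.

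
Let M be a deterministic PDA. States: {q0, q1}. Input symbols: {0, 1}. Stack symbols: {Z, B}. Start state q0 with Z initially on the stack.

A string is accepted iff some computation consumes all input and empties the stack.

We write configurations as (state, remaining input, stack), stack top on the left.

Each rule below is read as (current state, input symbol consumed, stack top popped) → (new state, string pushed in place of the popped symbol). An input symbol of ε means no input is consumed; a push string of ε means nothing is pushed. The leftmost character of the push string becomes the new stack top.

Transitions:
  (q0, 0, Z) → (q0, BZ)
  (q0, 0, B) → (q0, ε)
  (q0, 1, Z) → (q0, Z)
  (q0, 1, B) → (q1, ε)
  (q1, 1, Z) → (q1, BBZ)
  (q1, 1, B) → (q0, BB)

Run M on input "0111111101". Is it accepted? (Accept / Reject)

Reject

(q0, 0111111101, Z)
  read 0, top Z: go to q0, push BZ → (q0, 111111101, BZ)
  read 1, top B: go to q1, push ε → (q1, 11111101, Z)
  read 1, top Z: go to q1, push BBZ → (q1, 1111101, BBZ)
  read 1, top B: go to q0, push BB → (q0, 111101, BBBZ)
  read 1, top B: go to q1, push ε → (q1, 11101, BBZ)
  read 1, top B: go to q0, push BB → (q0, 1101, BBBZ)
  read 1, top B: go to q1, push ε → (q1, 101, BBZ)
  read 1, top B: go to q0, push BB → (q0, 01, BBBZ)
  read 0, top B: go to q0, push ε → (q0, 1, BBZ)
  read 1, top B: go to q1, push ε → (q1, ε, BZ)
All input consumed; stack is BZ, not empty, and no further ε-move applies.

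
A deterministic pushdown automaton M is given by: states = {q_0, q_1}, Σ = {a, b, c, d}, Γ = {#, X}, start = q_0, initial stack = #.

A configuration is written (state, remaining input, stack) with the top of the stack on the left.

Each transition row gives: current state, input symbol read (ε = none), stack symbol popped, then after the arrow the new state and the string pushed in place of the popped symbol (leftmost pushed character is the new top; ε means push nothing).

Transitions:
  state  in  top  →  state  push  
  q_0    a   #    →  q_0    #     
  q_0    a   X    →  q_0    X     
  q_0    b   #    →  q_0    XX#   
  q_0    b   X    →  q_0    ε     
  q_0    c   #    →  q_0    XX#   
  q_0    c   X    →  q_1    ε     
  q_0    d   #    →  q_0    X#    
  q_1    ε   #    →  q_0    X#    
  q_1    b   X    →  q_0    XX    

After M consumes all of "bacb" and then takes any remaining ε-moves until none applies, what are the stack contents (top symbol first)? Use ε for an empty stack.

XX#

(q_0, bacb, #)
  read b, top #: go to q_0, push XX# → (q_0, acb, XX#)
  read a, top X: go to q_0, push X → (q_0, cb, XX#)
  read c, top X: go to q_1, push ε → (q_1, b, X#)
  read b, top X: go to q_0, push XX → (q_0, ε, XX#)
All input consumed in state q_0 with stack XX#.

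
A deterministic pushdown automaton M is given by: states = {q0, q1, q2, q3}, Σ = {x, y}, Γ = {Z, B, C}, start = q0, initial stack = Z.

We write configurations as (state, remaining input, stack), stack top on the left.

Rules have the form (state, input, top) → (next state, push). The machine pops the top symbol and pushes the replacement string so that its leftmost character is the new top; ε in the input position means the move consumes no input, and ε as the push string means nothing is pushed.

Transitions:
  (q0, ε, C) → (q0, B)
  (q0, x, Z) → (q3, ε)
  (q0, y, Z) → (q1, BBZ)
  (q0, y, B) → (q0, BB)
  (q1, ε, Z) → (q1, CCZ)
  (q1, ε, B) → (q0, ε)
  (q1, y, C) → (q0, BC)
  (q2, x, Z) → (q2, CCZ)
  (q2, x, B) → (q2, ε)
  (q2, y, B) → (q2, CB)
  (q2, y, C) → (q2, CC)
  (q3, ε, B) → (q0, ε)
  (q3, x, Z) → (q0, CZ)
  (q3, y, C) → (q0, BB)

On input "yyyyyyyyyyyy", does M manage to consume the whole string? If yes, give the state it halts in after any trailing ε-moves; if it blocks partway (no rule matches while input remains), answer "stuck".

q0

(q0, yyyyyyyyyyyy, Z) ⊢ (q1, yyyyyyyyyyy, BBZ) ⊢ (q0, yyyyyyyyyyy, BZ) ⊢ (q0, yyyyyyyyyy, BBZ) ⊢ (q0, yyyyyyyyy, BBBZ) ⊢ (q0, yyyyyyyy, BBBBZ) ⊢ (q0, yyyyyyy, BBBBBZ) ⊢ (q0, yyyyyy, BBBBBBZ) ⊢ (q0, yyyyy, BBBBBBBZ) ⊢ (q0, yyyy, BBBBBBBBZ) ⊢ (q0, yyy, BBBBBBBBBZ) ⊢ (q0, yy, BBBBBBBBBBZ) ⊢ (q0, y, BBBBBBBBBBBZ) ⊢ (q0, ε, BBBBBBBBBBBBZ)
All input consumed; M is in state q0.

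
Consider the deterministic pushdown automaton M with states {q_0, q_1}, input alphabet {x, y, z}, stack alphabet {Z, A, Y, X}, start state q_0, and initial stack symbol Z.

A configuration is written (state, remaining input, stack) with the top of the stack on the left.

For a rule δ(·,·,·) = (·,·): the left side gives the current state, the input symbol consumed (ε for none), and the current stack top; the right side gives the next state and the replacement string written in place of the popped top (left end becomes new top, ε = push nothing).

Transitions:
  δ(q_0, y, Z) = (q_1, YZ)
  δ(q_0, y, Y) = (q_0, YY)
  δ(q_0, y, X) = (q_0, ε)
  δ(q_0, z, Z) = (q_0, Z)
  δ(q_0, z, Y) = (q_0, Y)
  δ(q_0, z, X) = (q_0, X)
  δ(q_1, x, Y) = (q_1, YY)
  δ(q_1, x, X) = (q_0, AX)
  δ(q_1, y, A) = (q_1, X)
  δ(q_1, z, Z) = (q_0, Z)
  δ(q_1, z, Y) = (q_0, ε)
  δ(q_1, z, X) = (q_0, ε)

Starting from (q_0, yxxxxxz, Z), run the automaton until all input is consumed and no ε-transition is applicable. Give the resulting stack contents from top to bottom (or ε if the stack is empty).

YYYYYZ

(q_0, yxxxxxz, Z) ⊢ (q_1, xxxxxz, YZ) ⊢ (q_1, xxxxz, YYZ) ⊢ (q_1, xxxz, YYYZ) ⊢ (q_1, xxz, YYYYZ) ⊢ (q_1, xz, YYYYYZ) ⊢ (q_1, z, YYYYYYZ) ⊢ (q_0, ε, YYYYYZ)
All input consumed in state q_0 with stack YYYYYZ.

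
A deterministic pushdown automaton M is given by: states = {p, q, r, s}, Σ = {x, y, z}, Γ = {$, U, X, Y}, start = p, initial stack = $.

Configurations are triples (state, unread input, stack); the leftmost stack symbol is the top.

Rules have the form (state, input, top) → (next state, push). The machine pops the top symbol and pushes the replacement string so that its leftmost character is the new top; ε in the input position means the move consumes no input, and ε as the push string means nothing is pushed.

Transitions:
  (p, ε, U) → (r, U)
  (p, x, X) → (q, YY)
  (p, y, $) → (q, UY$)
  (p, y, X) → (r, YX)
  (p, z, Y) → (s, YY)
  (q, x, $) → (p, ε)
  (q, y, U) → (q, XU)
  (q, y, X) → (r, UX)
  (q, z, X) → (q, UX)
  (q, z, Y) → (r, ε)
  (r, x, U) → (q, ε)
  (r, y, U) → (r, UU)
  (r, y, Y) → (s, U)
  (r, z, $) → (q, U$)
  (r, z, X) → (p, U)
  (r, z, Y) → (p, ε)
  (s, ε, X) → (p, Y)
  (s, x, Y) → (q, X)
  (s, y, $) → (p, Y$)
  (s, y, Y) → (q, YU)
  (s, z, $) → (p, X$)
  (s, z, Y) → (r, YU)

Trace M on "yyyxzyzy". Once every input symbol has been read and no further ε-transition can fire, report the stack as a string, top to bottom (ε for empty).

XUXUXUY$

(p, yyyxzyzy, $)
  read y, top $: go to q, push UY$ → (q, yyxzyzy, UY$)
  read y, top U: go to q, push XU → (q, yxzyzy, XUY$)
  read y, top X: go to r, push UX → (r, xzyzy, UXUY$)
  read x, top U: go to q, push ε → (q, zyzy, XUY$)
  read z, top X: go to q, push UX → (q, yzy, UXUY$)
  read y, top U: go to q, push XU → (q, zy, XUXUY$)
  read z, top X: go to q, push UX → (q, y, UXUXUY$)
  read y, top U: go to q, push XU → (q, ε, XUXUXUY$)
All input consumed in state q with stack XUXUXUY$.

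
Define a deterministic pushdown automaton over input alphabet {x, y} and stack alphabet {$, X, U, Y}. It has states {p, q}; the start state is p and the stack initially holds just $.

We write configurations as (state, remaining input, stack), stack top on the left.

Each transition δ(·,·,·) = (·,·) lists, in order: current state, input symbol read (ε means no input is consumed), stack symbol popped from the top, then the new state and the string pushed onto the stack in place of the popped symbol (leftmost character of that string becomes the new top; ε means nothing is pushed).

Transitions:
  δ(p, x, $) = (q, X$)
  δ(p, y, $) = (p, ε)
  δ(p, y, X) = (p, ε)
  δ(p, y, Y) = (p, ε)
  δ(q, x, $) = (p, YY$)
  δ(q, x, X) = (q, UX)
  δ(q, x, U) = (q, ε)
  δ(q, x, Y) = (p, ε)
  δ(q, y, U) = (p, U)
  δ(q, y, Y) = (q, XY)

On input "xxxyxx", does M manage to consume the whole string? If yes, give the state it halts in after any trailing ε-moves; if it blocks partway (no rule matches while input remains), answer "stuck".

stuck

(p, xxxyxx, $)
  read x, top $: go to q, push X$ → (q, xxyxx, X$)
  read x, top X: go to q, push UX → (q, xyxx, UX$)
  read x, top U: go to q, push ε → (q, yxx, X$)
No transition for (q, y, top X); M blocks with input yxx remaining.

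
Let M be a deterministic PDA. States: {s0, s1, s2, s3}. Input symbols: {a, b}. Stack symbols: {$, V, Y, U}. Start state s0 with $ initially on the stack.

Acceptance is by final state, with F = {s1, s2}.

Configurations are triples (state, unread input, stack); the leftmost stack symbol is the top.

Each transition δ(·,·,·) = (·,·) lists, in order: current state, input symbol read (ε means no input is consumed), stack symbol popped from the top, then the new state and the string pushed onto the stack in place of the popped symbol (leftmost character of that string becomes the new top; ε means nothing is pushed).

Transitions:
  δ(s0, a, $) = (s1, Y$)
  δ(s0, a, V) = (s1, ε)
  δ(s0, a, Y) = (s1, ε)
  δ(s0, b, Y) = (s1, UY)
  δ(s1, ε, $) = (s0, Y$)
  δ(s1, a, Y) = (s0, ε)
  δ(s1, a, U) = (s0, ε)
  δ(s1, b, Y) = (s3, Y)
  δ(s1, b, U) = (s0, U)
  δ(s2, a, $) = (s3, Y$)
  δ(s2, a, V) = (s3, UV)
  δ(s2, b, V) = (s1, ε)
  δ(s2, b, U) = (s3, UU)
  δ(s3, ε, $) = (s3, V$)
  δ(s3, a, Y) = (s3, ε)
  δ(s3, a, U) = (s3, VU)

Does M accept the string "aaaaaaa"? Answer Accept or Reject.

(s0, aaaaaaa, $) ⊢ (s1, aaaaaa, Y$) ⊢ (s0, aaaaa, $) ⊢ (s1, aaaa, Y$) ⊢ (s0, aaa, $) ⊢ (s1, aa, Y$) ⊢ (s0, a, $) ⊢ (s1, ε, Y$)
All input consumed; state s1 ∈ F.

Accept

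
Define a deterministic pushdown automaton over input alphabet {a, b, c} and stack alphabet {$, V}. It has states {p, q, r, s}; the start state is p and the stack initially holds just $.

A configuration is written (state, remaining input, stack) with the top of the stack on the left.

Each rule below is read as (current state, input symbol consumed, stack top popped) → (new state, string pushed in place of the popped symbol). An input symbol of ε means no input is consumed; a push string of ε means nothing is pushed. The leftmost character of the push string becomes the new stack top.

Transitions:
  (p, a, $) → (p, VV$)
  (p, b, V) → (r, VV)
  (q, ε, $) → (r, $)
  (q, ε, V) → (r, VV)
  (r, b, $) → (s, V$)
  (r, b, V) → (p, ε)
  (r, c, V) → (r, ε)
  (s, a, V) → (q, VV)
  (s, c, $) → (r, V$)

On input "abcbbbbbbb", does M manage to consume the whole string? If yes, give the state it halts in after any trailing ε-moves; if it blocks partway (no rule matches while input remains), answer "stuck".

(p, abcbbbbbbb, $)
  read a, top $: go to p, push VV$ → (p, bcbbbbbbb, VV$)
  read b, top V: go to r, push VV → (r, cbbbbbbb, VVV$)
  read c, top V: go to r, push ε → (r, bbbbbbb, VV$)
  read b, top V: go to p, push ε → (p, bbbbbb, V$)
  read b, top V: go to r, push VV → (r, bbbbb, VV$)
  read b, top V: go to p, push ε → (p, bbbb, V$)
  read b, top V: go to r, push VV → (r, bbb, VV$)
  read b, top V: go to p, push ε → (p, bb, V$)
  read b, top V: go to r, push VV → (r, b, VV$)
  read b, top V: go to p, push ε → (p, ε, V$)
All input consumed; M is in state p.

p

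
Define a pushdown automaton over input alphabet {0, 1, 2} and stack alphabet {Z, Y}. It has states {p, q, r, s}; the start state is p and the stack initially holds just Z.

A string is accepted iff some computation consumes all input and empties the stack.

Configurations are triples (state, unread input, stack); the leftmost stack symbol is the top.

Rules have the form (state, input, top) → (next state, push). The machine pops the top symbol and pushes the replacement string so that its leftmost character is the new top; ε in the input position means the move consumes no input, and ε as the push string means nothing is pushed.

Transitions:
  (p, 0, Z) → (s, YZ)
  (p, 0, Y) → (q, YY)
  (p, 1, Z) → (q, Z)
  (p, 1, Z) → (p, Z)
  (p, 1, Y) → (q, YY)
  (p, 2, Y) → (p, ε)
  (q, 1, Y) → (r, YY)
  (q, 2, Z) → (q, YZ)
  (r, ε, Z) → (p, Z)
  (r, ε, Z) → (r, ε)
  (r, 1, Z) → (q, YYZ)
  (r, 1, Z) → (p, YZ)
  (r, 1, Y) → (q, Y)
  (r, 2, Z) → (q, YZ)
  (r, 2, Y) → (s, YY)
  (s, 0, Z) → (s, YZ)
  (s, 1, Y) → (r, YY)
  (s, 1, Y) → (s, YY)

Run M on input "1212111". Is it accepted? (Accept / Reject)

No computation consumes all input and empties the stack.

Reject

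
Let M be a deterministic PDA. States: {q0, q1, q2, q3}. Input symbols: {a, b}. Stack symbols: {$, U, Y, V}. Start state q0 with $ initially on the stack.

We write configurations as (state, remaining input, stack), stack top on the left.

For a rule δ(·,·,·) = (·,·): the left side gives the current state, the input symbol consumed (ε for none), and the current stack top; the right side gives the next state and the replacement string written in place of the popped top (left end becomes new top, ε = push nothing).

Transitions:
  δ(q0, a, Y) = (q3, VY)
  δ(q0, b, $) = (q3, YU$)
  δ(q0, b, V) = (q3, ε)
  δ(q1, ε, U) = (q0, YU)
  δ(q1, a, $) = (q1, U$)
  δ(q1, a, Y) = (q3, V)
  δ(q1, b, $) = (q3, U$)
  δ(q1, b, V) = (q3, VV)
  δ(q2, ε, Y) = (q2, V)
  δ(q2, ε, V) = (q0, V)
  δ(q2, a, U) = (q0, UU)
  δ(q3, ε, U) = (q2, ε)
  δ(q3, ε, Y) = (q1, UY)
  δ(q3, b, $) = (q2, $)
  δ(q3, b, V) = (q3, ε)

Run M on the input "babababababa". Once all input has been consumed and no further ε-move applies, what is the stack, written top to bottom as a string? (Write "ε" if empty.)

(q0, babababababa, $)
  read b, top $: go to q3, push YU$ → (q3, abababababa, YU$)
  ε-move, top Y: go to q1, push UY → (q1, abababababa, UYU$)
  ε-move, top U: go to q0, push YU → (q0, abababababa, YUYU$)
  read a, top Y: go to q3, push VY → (q3, bababababa, VYUYU$)
  read b, top V: go to q3, push ε → (q3, ababababa, YUYU$)
  ε-move, top Y: go to q1, push UY → (q1, ababababa, UYUYU$)
  ε-move, top U: go to q0, push YU → (q0, ababababa, YUYUYU$)
  read a, top Y: go to q3, push VY → (q3, babababa, VYUYUYU$)
  read b, top V: go to q3, push ε → (q3, abababa, YUYUYU$)
  ε-move, top Y: go to q1, push UY → (q1, abababa, UYUYUYU$)
  ε-move, top U: go to q0, push YU → (q0, abababa, YUYUYUYU$)
  read a, top Y: go to q3, push VY → (q3, bababa, VYUYUYUYU$)
  read b, top V: go to q3, push ε → (q3, ababa, YUYUYUYU$)
  ε-move, top Y: go to q1, push UY → (q1, ababa, UYUYUYUYU$)
  ε-move, top U: go to q0, push YU → (q0, ababa, YUYUYUYUYU$)
  read a, top Y: go to q3, push VY → (q3, baba, VYUYUYUYUYU$)
  read b, top V: go to q3, push ε → (q3, aba, YUYUYUYUYU$)
  ε-move, top Y: go to q1, push UY → (q1, aba, UYUYUYUYUYU$)
  ε-move, top U: go to q0, push YU → (q0, aba, YUYUYUYUYUYU$)
  read a, top Y: go to q3, push VY → (q3, ba, VYUYUYUYUYUYU$)
  read b, top V: go to q3, push ε → (q3, a, YUYUYUYUYUYU$)
  ε-move, top Y: go to q1, push UY → (q1, a, UYUYUYUYUYUYU$)
  ε-move, top U: go to q0, push YU → (q0, a, YUYUYUYUYUYUYU$)
  read a, top Y: go to q3, push VY → (q3, ε, VYUYUYUYUYUYUYU$)
All input consumed in state q3 with stack VYUYUYUYUYUYUYU$.

VYUYUYUYUYUYUYU$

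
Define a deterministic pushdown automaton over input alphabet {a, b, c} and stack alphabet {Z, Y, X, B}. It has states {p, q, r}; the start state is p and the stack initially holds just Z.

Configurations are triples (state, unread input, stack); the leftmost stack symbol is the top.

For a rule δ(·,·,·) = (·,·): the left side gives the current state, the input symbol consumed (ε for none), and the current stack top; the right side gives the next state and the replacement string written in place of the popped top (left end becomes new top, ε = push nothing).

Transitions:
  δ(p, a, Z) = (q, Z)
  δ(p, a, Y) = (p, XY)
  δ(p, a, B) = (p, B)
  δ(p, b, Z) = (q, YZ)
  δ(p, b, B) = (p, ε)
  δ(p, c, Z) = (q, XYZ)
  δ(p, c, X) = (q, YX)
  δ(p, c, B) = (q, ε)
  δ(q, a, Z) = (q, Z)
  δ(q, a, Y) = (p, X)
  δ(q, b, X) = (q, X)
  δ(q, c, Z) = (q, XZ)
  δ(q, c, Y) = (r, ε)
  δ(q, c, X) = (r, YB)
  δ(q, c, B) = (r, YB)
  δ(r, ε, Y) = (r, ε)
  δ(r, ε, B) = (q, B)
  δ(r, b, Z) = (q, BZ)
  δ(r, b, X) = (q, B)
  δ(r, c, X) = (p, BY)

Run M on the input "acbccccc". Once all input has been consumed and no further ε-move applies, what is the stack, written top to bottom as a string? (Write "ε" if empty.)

BZ

(p, acbccccc, Z)
  read a, top Z: go to q, push Z → (q, cbccccc, Z)
  read c, top Z: go to q, push XZ → (q, bccccc, XZ)
  read b, top X: go to q, push X → (q, ccccc, XZ)
  read c, top X: go to r, push YB → (r, cccc, YBZ)
  ε-move, top Y: go to r, push ε → (r, cccc, BZ)
  ε-move, top B: go to q, push B → (q, cccc, BZ)
  read c, top B: go to r, push YB → (r, ccc, YBZ)
  ε-move, top Y: go to r, push ε → (r, ccc, BZ)
  ε-move, top B: go to q, push B → (q, ccc, BZ)
  read c, top B: go to r, push YB → (r, cc, YBZ)
  ε-move, top Y: go to r, push ε → (r, cc, BZ)
  ε-move, top B: go to q, push B → (q, cc, BZ)
  read c, top B: go to r, push YB → (r, c, YBZ)
  ε-move, top Y: go to r, push ε → (r, c, BZ)
  ε-move, top B: go to q, push B → (q, c, BZ)
  read c, top B: go to r, push YB → (r, ε, YBZ)
  ε-move, top Y: go to r, push ε → (r, ε, BZ)
  ε-move, top B: go to q, push B → (q, ε, BZ)
All input consumed in state q with stack BZ.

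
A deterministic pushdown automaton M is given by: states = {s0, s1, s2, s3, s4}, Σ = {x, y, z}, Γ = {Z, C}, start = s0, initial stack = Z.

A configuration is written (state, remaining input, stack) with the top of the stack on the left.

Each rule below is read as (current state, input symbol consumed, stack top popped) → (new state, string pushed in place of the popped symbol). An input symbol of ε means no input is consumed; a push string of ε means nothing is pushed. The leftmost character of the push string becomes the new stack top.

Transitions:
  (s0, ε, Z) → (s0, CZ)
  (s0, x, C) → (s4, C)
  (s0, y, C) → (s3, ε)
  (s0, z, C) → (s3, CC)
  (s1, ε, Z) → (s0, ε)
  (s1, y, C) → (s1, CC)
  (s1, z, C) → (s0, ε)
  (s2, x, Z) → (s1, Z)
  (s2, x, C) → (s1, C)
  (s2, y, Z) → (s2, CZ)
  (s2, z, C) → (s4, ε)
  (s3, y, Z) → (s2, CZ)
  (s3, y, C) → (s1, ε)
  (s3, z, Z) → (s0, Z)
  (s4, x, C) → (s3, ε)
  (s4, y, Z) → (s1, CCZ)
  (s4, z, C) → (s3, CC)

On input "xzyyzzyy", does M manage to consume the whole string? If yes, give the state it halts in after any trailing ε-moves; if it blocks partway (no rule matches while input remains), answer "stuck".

s1

(s0, xzyyzzyy, Z) ⊢ (s0, xzyyzzyy, CZ) ⊢ (s4, zyyzzyy, CZ) ⊢ (s3, yyzzyy, CCZ) ⊢ (s1, yzzyy, CZ) ⊢ (s1, zzyy, CCZ) ⊢ (s0, zyy, CZ) ⊢ (s3, yy, CCZ) ⊢ (s1, y, CZ) ⊢ (s1, ε, CCZ)
All input consumed; M is in state s1.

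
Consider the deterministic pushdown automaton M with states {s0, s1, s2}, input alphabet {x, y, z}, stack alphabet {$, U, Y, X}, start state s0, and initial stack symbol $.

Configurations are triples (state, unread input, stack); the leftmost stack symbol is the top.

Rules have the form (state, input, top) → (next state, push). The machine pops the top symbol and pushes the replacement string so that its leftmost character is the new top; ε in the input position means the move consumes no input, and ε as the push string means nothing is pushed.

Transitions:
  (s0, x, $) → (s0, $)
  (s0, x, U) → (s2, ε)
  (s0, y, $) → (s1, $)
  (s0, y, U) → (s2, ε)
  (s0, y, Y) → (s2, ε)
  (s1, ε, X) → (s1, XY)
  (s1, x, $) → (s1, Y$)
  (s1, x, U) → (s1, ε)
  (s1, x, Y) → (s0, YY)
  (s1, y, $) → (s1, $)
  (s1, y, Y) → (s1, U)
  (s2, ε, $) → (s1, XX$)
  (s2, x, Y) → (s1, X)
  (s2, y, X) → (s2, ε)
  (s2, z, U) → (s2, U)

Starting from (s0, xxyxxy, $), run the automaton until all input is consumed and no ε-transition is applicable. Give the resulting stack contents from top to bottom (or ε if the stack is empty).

Y$

(s0, xxyxxy, $) ⊢ (s0, xyxxy, $) ⊢ (s0, yxxy, $) ⊢ (s1, xxy, $) ⊢ (s1, xy, Y$) ⊢ (s0, y, YY$) ⊢ (s2, ε, Y$)
All input consumed in state s2 with stack Y$.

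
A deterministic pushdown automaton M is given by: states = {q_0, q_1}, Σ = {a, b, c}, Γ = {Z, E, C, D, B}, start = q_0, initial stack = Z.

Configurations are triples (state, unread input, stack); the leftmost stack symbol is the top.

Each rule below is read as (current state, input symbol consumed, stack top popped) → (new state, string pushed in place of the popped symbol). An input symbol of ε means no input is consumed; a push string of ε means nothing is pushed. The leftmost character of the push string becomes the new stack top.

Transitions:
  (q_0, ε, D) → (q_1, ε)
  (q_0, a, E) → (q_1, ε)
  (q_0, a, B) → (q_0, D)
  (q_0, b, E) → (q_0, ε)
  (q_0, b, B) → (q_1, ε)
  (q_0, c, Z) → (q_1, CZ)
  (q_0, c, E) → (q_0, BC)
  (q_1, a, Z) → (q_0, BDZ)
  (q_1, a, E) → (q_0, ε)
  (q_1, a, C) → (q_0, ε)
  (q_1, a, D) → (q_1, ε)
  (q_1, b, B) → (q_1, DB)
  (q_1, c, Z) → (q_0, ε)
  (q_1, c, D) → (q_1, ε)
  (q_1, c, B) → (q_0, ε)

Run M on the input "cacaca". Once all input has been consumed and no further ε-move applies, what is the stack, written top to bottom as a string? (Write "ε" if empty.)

(q_0, cacaca, Z)
  read c, top Z: go to q_1, push CZ → (q_1, acaca, CZ)
  read a, top C: go to q_0, push ε → (q_0, caca, Z)
  read c, top Z: go to q_1, push CZ → (q_1, aca, CZ)
  read a, top C: go to q_0, push ε → (q_0, ca, Z)
  read c, top Z: go to q_1, push CZ → (q_1, a, CZ)
  read a, top C: go to q_0, push ε → (q_0, ε, Z)
All input consumed in state q_0 with stack Z.

Z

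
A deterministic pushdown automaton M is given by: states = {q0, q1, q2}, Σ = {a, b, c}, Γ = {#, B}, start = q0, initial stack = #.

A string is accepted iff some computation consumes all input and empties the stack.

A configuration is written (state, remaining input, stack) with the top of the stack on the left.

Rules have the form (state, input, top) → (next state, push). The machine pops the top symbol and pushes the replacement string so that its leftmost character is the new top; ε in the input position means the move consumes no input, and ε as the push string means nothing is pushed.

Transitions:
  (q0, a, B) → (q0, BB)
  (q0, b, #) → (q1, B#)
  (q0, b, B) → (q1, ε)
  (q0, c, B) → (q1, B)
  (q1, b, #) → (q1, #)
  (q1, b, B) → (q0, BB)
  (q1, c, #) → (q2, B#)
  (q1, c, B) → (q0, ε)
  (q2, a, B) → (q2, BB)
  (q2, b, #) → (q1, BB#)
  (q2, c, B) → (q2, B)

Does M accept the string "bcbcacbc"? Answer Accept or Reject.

(q0, bcbcacbc, #)
  read b, top #: go to q1, push B# → (q1, cbcacbc, B#)
  read c, top B: go to q0, push ε → (q0, bcacbc, #)
  read b, top #: go to q1, push B# → (q1, cacbc, B#)
  read c, top B: go to q0, push ε → (q0, acbc, #)
No transition applies at (q0, acbc, #); input not fully consumed.

Reject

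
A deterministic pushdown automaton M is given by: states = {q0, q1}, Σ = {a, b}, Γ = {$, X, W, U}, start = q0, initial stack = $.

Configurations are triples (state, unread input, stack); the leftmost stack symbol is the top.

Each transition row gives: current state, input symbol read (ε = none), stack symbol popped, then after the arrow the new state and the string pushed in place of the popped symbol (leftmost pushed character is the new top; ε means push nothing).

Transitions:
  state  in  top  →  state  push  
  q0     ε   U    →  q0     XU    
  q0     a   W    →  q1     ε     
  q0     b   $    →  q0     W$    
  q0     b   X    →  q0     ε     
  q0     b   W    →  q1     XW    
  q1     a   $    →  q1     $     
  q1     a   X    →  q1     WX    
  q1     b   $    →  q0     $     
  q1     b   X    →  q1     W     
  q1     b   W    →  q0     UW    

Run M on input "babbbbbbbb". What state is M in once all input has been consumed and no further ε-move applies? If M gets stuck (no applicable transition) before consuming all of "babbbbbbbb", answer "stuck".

q0

(q0, babbbbbbbb, $) ⊢ (q0, abbbbbbbb, W$) ⊢ (q1, bbbbbbbb, $) ⊢ (q0, bbbbbbb, $) ⊢ (q0, bbbbbb, W$) ⊢ (q1, bbbbb, XW$) ⊢ (q1, bbbb, WW$) ⊢ (q0, bbb, UWW$) ⊢ (q0, bbb, XUWW$) ⊢ (q0, bb, UWW$) ⊢ (q0, bb, XUWW$) ⊢ (q0, b, UWW$) ⊢ (q0, b, XUWW$) ⊢ (q0, ε, UWW$) ⊢ (q0, ε, XUWW$)
All input consumed; M is in state q0.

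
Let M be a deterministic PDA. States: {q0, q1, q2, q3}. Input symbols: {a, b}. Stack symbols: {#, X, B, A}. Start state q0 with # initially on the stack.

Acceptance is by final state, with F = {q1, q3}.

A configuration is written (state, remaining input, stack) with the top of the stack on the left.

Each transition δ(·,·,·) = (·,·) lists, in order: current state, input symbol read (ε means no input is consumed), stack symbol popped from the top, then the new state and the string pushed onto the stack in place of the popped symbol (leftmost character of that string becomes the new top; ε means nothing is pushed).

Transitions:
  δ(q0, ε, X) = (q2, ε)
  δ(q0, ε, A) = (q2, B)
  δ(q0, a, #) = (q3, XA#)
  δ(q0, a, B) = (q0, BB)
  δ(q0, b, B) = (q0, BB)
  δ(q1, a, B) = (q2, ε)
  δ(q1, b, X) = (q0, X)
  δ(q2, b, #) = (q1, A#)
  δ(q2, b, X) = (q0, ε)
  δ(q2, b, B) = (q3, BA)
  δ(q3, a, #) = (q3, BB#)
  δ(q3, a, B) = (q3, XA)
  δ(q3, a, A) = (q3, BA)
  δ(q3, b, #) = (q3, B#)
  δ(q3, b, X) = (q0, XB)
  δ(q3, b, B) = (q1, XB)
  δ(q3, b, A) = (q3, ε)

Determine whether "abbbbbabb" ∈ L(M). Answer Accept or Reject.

(q0, abbbbbabb, #)
  read a, top #: go to q3, push XA# → (q3, bbbbbabb, XA#)
  read b, top X: go to q0, push XB → (q0, bbbbabb, XBA#)
  ε-move, top X: go to q2, push ε → (q2, bbbbabb, BA#)
  read b, top B: go to q3, push BA → (q3, bbbabb, BAA#)
  read b, top B: go to q1, push XB → (q1, bbabb, XBAA#)
  read b, top X: go to q0, push X → (q0, babb, XBAA#)
  ε-move, top X: go to q2, push ε → (q2, babb, BAA#)
  read b, top B: go to q3, push BA → (q3, abb, BAAA#)
  read a, top B: go to q3, push XA → (q3, bb, XAAAA#)
  read b, top X: go to q0, push XB → (q0, b, XBAAAA#)
  ε-move, top X: go to q2, push ε → (q2, b, BAAAA#)
  read b, top B: go to q3, push BA → (q3, ε, BAAAAA#)
All input consumed; state q3 ∈ F.

Accept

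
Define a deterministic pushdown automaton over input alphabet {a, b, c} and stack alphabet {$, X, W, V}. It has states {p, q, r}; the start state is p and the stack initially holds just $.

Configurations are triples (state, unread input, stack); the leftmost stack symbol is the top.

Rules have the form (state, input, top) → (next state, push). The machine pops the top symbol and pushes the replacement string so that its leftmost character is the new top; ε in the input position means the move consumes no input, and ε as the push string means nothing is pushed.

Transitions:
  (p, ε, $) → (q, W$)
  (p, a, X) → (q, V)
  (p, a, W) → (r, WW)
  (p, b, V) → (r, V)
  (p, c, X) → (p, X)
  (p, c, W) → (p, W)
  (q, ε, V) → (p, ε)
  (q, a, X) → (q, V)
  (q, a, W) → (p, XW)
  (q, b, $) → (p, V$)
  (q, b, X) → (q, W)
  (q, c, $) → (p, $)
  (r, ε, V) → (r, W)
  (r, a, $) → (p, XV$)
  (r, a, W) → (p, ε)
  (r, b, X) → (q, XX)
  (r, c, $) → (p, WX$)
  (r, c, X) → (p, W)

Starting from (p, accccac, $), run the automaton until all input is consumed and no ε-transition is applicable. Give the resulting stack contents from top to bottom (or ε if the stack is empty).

(p, accccac, $)
  ε-move, top $: go to q, push W$ → (q, accccac, W$)
  read a, top W: go to p, push XW → (p, ccccac, XW$)
  read c, top X: go to p, push X → (p, cccac, XW$)
  read c, top X: go to p, push X → (p, ccac, XW$)
  read c, top X: go to p, push X → (p, cac, XW$)
  read c, top X: go to p, push X → (p, ac, XW$)
  read a, top X: go to q, push V → (q, c, VW$)
  ε-move, top V: go to p, push ε → (p, c, W$)
  read c, top W: go to p, push W → (p, ε, W$)
All input consumed in state p with stack W$.

W$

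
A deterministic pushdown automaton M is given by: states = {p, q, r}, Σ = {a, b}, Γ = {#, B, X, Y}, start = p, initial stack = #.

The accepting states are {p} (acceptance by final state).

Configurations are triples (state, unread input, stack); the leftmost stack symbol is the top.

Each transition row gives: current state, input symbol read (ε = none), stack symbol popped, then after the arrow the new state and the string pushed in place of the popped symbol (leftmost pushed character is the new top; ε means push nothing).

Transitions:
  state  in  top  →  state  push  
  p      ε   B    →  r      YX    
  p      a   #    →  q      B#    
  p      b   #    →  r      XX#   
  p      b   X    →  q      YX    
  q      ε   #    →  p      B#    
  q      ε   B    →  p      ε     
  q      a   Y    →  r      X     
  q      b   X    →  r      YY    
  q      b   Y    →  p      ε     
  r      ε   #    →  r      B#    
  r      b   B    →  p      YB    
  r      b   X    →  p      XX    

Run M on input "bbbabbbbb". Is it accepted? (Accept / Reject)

(p, bbbabbbbb, #)
  read b, top #: go to r, push XX# → (r, bbabbbbb, XX#)
  read b, top X: go to p, push XX → (p, babbbbb, XXX#)
  read b, top X: go to q, push YX → (q, abbbbb, YXXX#)
  read a, top Y: go to r, push X → (r, bbbbb, XXXX#)
  read b, top X: go to p, push XX → (p, bbbb, XXXXX#)
  read b, top X: go to q, push YX → (q, bbb, YXXXXX#)
  read b, top Y: go to p, push ε → (p, bb, XXXXX#)
  read b, top X: go to q, push YX → (q, b, YXXXXX#)
  read b, top Y: go to p, push ε → (p, ε, XXXXX#)
All input consumed; state p ∈ F.

Accept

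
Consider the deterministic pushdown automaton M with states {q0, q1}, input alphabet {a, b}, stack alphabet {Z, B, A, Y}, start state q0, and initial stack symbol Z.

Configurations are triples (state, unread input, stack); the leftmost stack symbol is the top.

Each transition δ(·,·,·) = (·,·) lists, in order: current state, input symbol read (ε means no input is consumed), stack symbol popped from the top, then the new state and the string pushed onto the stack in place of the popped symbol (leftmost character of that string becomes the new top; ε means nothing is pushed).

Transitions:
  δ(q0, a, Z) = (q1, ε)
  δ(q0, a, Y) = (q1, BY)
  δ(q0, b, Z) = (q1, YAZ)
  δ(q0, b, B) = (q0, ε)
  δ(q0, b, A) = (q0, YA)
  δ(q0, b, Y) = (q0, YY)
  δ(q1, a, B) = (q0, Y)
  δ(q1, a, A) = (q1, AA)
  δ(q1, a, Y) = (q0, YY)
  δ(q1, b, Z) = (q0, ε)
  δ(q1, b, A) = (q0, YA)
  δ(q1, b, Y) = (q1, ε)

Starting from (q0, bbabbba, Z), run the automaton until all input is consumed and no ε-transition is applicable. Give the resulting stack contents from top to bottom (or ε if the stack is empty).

(q0, bbabbba, Z)
  read b, top Z: go to q1, push YAZ → (q1, babbba, YAZ)
  read b, top Y: go to q1, push ε → (q1, abbba, AZ)
  read a, top A: go to q1, push AA → (q1, bbba, AAZ)
  read b, top A: go to q0, push YA → (q0, bba, YAAZ)
  read b, top Y: go to q0, push YY → (q0, ba, YYAAZ)
  read b, top Y: go to q0, push YY → (q0, a, YYYAAZ)
  read a, top Y: go to q1, push BY → (q1, ε, BYYYAAZ)
All input consumed in state q1 with stack BYYYAAZ.

BYYYAAZ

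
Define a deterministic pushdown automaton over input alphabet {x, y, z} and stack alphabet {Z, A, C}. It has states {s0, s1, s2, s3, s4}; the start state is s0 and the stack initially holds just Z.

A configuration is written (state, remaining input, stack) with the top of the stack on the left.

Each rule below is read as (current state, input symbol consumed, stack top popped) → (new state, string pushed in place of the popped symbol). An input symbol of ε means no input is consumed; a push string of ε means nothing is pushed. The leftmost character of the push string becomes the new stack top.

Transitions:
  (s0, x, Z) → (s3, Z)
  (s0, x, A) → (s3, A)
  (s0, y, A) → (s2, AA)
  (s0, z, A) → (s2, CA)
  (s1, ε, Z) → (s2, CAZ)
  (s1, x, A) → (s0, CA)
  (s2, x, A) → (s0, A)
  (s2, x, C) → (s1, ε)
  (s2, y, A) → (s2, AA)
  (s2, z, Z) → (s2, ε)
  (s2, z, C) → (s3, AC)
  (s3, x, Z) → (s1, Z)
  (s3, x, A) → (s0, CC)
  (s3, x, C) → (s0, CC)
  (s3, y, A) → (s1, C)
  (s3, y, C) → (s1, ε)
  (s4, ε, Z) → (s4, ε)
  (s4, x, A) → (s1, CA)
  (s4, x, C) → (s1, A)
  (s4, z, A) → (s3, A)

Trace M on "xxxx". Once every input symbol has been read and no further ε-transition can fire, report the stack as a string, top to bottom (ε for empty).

CAZ

(s0, xxxx, Z) ⊢ (s3, xxx, Z) ⊢ (s1, xx, Z) ⊢ (s2, xx, CAZ) ⊢ (s1, x, AZ) ⊢ (s0, ε, CAZ)
All input consumed in state s0 with stack CAZ.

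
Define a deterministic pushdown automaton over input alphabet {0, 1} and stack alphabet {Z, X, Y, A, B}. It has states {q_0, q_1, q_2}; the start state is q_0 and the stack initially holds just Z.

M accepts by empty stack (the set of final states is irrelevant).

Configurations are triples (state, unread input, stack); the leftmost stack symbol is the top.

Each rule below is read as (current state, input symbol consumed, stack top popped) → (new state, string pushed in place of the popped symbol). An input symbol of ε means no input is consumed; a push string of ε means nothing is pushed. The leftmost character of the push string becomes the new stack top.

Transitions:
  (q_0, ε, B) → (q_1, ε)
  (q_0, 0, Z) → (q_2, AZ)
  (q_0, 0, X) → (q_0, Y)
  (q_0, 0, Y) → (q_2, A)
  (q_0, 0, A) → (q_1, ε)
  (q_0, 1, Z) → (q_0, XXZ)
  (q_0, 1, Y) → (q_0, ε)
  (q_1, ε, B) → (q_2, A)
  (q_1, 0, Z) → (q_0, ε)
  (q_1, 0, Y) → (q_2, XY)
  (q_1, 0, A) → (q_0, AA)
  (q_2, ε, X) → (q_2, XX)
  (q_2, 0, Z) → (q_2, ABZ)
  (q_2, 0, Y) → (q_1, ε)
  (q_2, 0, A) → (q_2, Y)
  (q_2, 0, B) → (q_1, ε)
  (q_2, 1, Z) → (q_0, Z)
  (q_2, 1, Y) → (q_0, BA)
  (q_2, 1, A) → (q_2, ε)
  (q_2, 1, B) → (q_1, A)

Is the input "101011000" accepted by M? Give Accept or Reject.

Reject

(q_0, 101011000, Z)
  read 1, top Z: go to q_0, push XXZ → (q_0, 01011000, XXZ)
  read 0, top X: go to q_0, push Y → (q_0, 1011000, YXZ)
  read 1, top Y: go to q_0, push ε → (q_0, 011000, XZ)
  read 0, top X: go to q_0, push Y → (q_0, 11000, YZ)
  read 1, top Y: go to q_0, push ε → (q_0, 1000, Z)
  read 1, top Z: go to q_0, push XXZ → (q_0, 000, XXZ)
  read 0, top X: go to q_0, push Y → (q_0, 00, YXZ)
  read 0, top Y: go to q_2, push A → (q_2, 0, AXZ)
  read 0, top A: go to q_2, push Y → (q_2, ε, YXZ)
All input consumed; stack is YXZ, not empty, and no further ε-move applies.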